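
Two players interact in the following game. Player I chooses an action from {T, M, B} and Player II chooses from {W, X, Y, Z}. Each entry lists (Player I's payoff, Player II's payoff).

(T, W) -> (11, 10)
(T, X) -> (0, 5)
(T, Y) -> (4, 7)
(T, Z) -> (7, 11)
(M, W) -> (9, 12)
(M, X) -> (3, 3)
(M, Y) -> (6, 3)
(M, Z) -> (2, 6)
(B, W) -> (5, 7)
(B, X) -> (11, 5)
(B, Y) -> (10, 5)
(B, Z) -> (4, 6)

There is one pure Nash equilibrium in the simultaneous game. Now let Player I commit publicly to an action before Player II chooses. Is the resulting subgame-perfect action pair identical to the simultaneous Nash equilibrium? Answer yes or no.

no

Player II best-responds to each possible Player I move:
- T: BR = Z, leader payoff 7.
- M: BR = W, leader payoff 9.
- B: BR = W, leader payoff 5.
Maximizing over 7, 9, 5, Player I chooses M. Subgame-perfect outcome: (M, W) with payoffs (9, 12).
For the simultaneous game, intersect best replies.
Player I's best replies: W→T; X→B; Y→B; Z→T.
Player II's best replies: T→Z; M→W; B→W.
Only (T, Z) has each player best-responding; Nash payoffs (7, 11).
Sequential outcome (M, W) differs from the Nash profile (T, Z).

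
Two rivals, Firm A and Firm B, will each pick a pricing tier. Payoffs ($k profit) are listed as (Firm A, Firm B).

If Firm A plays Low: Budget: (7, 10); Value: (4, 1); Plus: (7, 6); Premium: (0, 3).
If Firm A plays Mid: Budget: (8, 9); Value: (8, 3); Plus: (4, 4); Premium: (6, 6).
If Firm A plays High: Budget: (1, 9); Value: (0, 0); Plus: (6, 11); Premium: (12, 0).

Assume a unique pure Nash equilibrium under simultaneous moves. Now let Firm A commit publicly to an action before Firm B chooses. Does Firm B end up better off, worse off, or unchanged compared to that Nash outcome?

unchanged

Backward induction with Firm A moving first.
- Low: Firm B compares 10, 1, 6, 3 and picks Budget; Firm A would get 7.
- Mid: Firm B compares 9, 3, 4, 6 and picks Budget; Firm A would get 8.
- High: Firm B compares 9, 0, 11, 0 and picks Plus; Firm A would get 6.
Maximizing over 7, 8, 6, Firm A chooses Mid. Subgame-perfect outcome: (Mid, Budget) with payoffs (8, 9).
Under simultaneous play:
Firm A's best replies: Budget→Mid; Value→Mid; Plus→Low; Premium→High.
Firm B's best replies: Low→Budget; Mid→Budget; High→Plus.
Only (Mid, Budget) has each player best-responding; Nash payoffs (8, 9).
Firm B earns 9 sequentially versus 9 at the Nash outcome: unchanged.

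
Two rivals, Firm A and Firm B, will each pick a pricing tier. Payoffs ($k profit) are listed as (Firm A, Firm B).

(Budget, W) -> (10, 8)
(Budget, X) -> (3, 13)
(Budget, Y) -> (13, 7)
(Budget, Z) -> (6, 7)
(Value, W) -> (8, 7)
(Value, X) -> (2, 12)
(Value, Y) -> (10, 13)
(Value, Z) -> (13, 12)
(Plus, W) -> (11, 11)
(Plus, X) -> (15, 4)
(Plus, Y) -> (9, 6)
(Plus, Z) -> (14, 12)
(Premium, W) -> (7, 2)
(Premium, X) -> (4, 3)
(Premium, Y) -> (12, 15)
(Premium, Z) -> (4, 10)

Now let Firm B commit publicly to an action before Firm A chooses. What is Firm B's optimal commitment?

Work backward from Firm A's decision.
- W: BR = Plus, leader payoff 11.
- X: BR = Plus, leader payoff 4.
- Y: BR = Budget, leader payoff 7.
- Z: BR = Plus, leader payoff 12.
Among 11, 4, 7, 12, the best is 12 at Z. Subgame-perfect outcome: (Plus, Z) with payoffs (14, 12).

Z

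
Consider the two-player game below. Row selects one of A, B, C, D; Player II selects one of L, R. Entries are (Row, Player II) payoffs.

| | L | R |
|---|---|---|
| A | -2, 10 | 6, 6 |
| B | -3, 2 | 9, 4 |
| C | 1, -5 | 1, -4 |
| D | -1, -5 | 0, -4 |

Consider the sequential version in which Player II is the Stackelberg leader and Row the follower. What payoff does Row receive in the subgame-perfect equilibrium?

9

Work backward from Row's decision.
- L → Row plays C (best of -2, -3, 1, -1); Player II gets -5.
- R → Row plays B (best of 6, 9, 1, 0); Player II gets 4.
Player II's induced payoffs are -5, 4, so Player II commits to R. Subgame-perfect outcome: (B, R) with payoffs (9, 4).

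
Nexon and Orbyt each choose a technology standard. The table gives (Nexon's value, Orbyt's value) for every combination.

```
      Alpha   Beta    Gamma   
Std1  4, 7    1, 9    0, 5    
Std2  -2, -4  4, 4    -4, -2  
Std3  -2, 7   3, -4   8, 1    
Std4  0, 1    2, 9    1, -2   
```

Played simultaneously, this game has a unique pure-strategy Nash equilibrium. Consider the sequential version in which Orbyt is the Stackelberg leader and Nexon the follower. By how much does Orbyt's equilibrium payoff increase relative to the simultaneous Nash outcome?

Solve by backward induction (Orbyt leads).
- Alpha: Nexon compares 4, -2, -2, 0 and picks Std1; Orbyt would get 7.
- Beta: Nexon compares 1, 4, 3, 2 and picks Std2; Orbyt would get 4.
- Gamma: Nexon compares 0, -4, 8, 1 and picks Std3; Orbyt would get 1.
Among 7, 4, 1, the best is 7 at Alpha. Subgame-perfect outcome: (Std1, Alpha) with payoffs (4, 7).
Under simultaneous play:
Nexon's best replies: Alpha→Std1; Beta→Std2; Gamma→Std3.
Orbyt's best replies: Std1→Beta; Std2→Beta; Std3→Alpha; Std4→Beta.
The unique mutual best reply is (Std2, Beta), giving (4, 4).
Orbyt's commitment gain: 7 − 4 = 3.

3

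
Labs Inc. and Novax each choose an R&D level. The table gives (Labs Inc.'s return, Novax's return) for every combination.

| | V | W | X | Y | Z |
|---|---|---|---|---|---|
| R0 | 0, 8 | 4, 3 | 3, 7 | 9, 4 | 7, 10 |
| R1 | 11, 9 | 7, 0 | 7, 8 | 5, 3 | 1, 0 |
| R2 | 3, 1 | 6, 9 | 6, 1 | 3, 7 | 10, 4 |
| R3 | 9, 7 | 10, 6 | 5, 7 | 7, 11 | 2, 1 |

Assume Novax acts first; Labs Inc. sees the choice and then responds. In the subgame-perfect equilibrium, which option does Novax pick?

V

Backward induction with Novax moving first.
- V → Labs Inc. plays R1 (best of 0, 11, 3, 9); Novax gets 9.
- W → Labs Inc. plays R3 (best of 4, 7, 6, 10); Novax gets 6.
- X → Labs Inc. plays R1 (best of 3, 7, 6, 5); Novax gets 8.
- Y → Labs Inc. plays R0 (best of 9, 5, 3, 7); Novax gets 4.
- Z → Labs Inc. plays R2 (best of 7, 1, 10, 2); Novax gets 4.
Novax's induced payoffs are 9, 6, 8, 4, 4, so Novax commits to V. Subgame-perfect outcome: (R1, V) with payoffs (11, 9).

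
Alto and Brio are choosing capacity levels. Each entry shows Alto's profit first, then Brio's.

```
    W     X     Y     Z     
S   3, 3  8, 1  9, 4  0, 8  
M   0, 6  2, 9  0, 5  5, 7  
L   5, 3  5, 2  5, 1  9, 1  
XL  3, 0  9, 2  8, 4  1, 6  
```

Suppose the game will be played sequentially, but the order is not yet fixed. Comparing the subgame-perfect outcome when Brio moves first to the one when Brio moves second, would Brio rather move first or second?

If Alto leads: Brio's best replies are S→Z, M→X, L→W, XL→Z; Alto's induced payoffs 0, 2, 5, 1; outcome (L, W), payoffs (5, 3).
If Brio leads: Alto's best replies are W→L, X→XL, Y→S, Z→L; Brio's induced payoffs 3, 2, 4, 1; outcome (S, Y), payoffs (9, 4).
Brio gets 4 moving first and 3 moving second, so Brio prefers to move first.

first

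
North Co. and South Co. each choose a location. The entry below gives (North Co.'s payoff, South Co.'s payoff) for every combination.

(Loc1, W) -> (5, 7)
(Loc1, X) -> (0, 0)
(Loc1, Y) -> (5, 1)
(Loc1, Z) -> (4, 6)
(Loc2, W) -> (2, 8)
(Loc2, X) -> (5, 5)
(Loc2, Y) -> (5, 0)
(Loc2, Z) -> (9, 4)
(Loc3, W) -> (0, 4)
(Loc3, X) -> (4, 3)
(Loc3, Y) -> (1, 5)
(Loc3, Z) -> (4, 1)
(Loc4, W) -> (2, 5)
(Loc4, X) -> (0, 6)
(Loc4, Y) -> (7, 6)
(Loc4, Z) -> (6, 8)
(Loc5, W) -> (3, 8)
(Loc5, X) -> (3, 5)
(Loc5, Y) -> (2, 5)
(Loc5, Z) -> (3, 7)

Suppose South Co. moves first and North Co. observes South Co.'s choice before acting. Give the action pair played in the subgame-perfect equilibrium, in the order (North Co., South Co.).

North Co. best-responds to each possible South Co. move:
- W → North Co. plays Loc1 (best of 5, 2, 0, 2, 3); South Co. gets 7.
- X → North Co. plays Loc2 (best of 0, 5, 4, 0, 3); South Co. gets 5.
- Y → North Co. plays Loc4 (best of 5, 5, 1, 7, 2); South Co. gets 6.
- Z → North Co. plays Loc2 (best of 4, 9, 4, 6, 3); South Co. gets 4.
Maximizing over 7, 5, 6, 4, South Co. chooses W. Subgame-perfect outcome: (Loc1, W) with payoffs (5, 7).

(Loc1, W)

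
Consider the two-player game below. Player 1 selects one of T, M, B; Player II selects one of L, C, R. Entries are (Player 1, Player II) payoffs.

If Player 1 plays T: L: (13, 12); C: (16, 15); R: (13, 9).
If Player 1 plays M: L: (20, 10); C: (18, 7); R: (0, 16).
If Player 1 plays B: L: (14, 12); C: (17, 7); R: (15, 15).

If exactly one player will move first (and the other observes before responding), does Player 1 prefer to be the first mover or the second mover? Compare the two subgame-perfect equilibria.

If Player 1 leads: Player II's best replies are T→C, M→R, B→R; Player 1's induced payoffs 16, 0, 15; outcome (T, C), payoffs (16, 15).
If Player II leads: Player 1's best replies are L→M, C→M, R→B; Player II's induced payoffs 10, 7, 15; outcome (B, R), payoffs (15, 15).
Player 1 gets 16 moving first and 15 moving second, so Player 1 prefers to move first.

first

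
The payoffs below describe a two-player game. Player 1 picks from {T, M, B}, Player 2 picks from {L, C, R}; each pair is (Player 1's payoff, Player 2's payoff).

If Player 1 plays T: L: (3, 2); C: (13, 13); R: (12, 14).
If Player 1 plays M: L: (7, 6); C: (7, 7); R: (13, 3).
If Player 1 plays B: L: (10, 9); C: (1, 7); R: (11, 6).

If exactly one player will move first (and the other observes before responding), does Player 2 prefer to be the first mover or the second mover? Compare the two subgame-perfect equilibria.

If Player 1 leads: Player 2's best replies are T→R, M→C, B→L; Player 1's induced payoffs 12, 7, 10; outcome (T, R), payoffs (12, 14).
If Player 2 leads: Player 1's best replies are L→B, C→T, R→M; Player 2's induced payoffs 9, 13, 3; outcome (T, C), payoffs (13, 13).
Player 2 gets 13 moving first and 14 moving second, so Player 2 prefers to move second.

second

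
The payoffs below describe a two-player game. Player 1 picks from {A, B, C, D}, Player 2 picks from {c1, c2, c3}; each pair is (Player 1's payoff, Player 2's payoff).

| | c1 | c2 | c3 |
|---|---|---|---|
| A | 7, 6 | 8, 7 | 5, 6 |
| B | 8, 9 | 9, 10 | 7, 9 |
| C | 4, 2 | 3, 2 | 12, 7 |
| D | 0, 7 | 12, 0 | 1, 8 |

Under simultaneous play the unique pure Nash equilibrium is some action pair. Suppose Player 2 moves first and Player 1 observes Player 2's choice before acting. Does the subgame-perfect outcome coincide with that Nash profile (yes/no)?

Player 1 best-responds to each possible Player 2 move:
- c1 → Player 1 plays B (best of 7, 8, 4, 0); Player 2 gets 9.
- c2 → Player 1 plays D (best of 8, 9, 3, 12); Player 2 gets 0.
- c3 → Player 1 plays C (best of 5, 7, 12, 1); Player 2 gets 7.
Player 2's induced payoffs are 9, 0, 7, so Player 2 commits to c1. Subgame-perfect outcome: (B, c1) with payoffs (8, 9).
Under simultaneous play:
Player 1's best replies: c1→B; c2→D; c3→C.
Player 2's best replies: A→c2; B→c2; C→c3; D→c3.
The unique mutual best reply is (C, c3), giving (12, 7).
Sequential outcome (B, c1) differs from the Nash profile (C, c3).

no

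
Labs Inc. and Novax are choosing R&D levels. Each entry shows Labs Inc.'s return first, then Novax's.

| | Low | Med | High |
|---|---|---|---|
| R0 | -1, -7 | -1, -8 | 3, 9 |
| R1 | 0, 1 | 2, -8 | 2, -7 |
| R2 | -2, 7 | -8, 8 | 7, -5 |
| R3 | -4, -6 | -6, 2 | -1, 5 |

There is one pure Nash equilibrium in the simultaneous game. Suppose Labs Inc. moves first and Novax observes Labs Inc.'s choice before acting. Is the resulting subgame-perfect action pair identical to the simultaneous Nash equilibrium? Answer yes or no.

no

Novax best-responds to each possible Labs Inc. move:
- R0 → Novax plays High (best of -7, -8, 9); Labs Inc. gets 3.
- R1 → Novax plays Low (best of 1, -8, -7); Labs Inc. gets 0.
- R2 → Novax plays Med (best of 7, 8, -5); Labs Inc. gets -8.
- R3 → Novax plays High (best of -6, 2, 5); Labs Inc. gets -1.
Among 3, 0, -8, -1, the best is 3 at R0. Subgame-perfect outcome: (R0, High) with payoffs (3, 9).
Under simultaneous play:
Labs Inc.'s best replies: Low→R1; Med→R1; High→R2.
Novax's best replies: R0→High; R1→Low; R2→Med; R3→High.
The unique mutual best reply is (R1, Low), giving (0, 1).
Sequential outcome (R0, High) differs from the Nash profile (R1, Low).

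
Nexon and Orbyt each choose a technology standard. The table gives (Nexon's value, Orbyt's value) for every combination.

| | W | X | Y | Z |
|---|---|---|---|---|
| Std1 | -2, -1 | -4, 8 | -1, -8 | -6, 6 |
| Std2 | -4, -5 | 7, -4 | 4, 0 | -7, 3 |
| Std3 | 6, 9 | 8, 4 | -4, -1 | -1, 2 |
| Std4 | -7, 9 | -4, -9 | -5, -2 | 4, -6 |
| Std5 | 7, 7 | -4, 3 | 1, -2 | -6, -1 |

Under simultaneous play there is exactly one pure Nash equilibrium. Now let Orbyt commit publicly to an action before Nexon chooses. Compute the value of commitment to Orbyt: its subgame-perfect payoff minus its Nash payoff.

Nexon best-responds to each possible Orbyt move:
- W: BR = Std5, leader payoff 7.
- X: BR = Std3, leader payoff 4.
- Y: BR = Std2, leader payoff 0.
- Z: BR = Std4, leader payoff -6.
Maximizing over 7, 4, 0, -6, Orbyt chooses W. Subgame-perfect outcome: (Std5, W) with payoffs (7, 7).
For the simultaneous game, intersect best replies.
Nexon's best replies: W→Std5; X→Std3; Y→Std2; Z→Std4.
Orbyt's best replies: Std1→X; Std2→Z; Std3→W; Std4→W; Std5→W.
Only (Std5, W) has each player best-responding; Nash payoffs (7, 7).
Orbyt's commitment gain: 7 − 7 = 0.

0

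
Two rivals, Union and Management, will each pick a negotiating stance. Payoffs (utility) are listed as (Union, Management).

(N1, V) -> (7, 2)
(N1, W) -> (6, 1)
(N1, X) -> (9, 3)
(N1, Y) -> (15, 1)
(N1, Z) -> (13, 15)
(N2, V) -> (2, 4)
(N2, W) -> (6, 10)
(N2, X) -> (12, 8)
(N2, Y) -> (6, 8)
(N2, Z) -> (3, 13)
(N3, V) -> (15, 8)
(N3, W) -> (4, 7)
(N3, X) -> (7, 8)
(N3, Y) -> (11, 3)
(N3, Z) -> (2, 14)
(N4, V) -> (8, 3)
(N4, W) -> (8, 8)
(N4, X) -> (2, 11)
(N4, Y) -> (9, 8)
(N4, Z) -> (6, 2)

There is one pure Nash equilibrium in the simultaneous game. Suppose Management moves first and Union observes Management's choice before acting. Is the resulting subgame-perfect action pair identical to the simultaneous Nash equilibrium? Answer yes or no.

Work backward from Union's decision.
- V: Union compares 7, 2, 15, 8 and picks N3; Management would get 8.
- W: Union compares 6, 6, 4, 8 and picks N4; Management would get 8.
- X: Union compares 9, 12, 7, 2 and picks N2; Management would get 8.
- Y: Union compares 15, 6, 11, 9 and picks N1; Management would get 1.
- Z: Union compares 13, 3, 2, 6 and picks N1; Management would get 15.
Maximizing over 8, 8, 8, 1, 15, Management chooses Z. Subgame-perfect outcome: (N1, Z) with payoffs (13, 15).
Now find the simultaneous Nash equilibrium.
Union's best replies: V→N3; W→N4; X→N2; Y→N1; Z→N1.
Management's best replies: N1→Z; N2→Z; N3→Z; N4→X.
Only (N1, Z) has each player best-responding; Nash payoffs (13, 15).
Sequential outcome (N1, Z) coincides with the Nash profile (N1, Z).

yes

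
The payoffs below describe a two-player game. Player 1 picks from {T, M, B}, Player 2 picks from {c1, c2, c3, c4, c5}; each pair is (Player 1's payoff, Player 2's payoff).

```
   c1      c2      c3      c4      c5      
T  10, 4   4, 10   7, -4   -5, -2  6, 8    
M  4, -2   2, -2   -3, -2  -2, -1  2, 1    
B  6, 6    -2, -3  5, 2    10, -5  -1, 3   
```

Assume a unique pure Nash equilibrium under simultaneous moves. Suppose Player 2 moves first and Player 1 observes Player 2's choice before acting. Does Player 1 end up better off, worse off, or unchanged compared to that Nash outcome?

Player 1 best-responds to each possible Player 2 move:
- c1 → Player 1 plays T (best of 10, 4, 6); Player 2 gets 4.
- c2 → Player 1 plays T (best of 4, 2, -2); Player 2 gets 10.
- c3 → Player 1 plays T (best of 7, -3, 5); Player 2 gets -4.
- c4 → Player 1 plays B (best of -5, -2, 10); Player 2 gets -5.
- c5 → Player 1 plays T (best of 6, 2, -1); Player 2 gets 8.
Among 4, 10, -4, -5, 8, the best is 10 at c2. Subgame-perfect outcome: (T, c2) with payoffs (4, 10).
Now find the simultaneous Nash equilibrium.
Player 1's best replies: c1→T; c2→T; c3→T; c4→B; c5→T.
Player 2's best replies: T→c2; M→c5; B→c1.
The unique mutual best reply is (T, c2), giving (4, 10).
Player 1 earns 4 sequentially versus 4 at the Nash outcome: unchanged.

unchanged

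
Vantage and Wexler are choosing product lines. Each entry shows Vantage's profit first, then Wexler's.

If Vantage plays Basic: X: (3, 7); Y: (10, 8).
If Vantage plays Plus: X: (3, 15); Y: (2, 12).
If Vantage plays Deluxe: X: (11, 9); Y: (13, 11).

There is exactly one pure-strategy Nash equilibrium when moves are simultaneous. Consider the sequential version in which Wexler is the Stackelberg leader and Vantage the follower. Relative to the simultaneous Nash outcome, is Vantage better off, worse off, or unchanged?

Solve by backward induction (Wexler leads).
- X → Vantage plays Deluxe (best of 3, 3, 11); Wexler gets 9.
- Y → Vantage plays Deluxe (best of 10, 2, 13); Wexler gets 11.
Wexler's induced payoffs are 9, 11, so Wexler commits to Y. Subgame-perfect outcome: (Deluxe, Y) with payoffs (13, 11).
Under simultaneous play:
Vantage's best replies: X→Deluxe; Y→Deluxe.
Wexler's best replies: Basic→Y; Plus→X; Deluxe→Y.
Only (Deluxe, Y) has each player best-responding; Nash payoffs (13, 11).
Vantage earns 13 sequentially versus 13 at the Nash outcome: unchanged.

unchanged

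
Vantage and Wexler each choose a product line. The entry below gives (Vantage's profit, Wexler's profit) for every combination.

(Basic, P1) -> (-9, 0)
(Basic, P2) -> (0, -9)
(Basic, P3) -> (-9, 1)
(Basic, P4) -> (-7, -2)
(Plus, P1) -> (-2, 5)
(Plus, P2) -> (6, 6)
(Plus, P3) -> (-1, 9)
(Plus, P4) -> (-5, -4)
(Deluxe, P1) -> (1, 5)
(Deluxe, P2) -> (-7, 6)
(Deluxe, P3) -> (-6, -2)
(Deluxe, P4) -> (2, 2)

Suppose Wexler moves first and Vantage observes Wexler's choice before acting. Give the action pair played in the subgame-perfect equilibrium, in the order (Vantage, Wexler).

(Plus, P3)

Solve by backward induction (Wexler leads).
- P1 → Vantage plays Deluxe (best of -9, -2, 1); Wexler gets 5.
- P2 → Vantage plays Plus (best of 0, 6, -7); Wexler gets 6.
- P3 → Vantage plays Plus (best of -9, -1, -6); Wexler gets 9.
- P4 → Vantage plays Deluxe (best of -7, -5, 2); Wexler gets 2.
Wexler's induced payoffs are 5, 6, 9, 2, so Wexler commits to P3. Subgame-perfect outcome: (Plus, P3) with payoffs (-1, 9).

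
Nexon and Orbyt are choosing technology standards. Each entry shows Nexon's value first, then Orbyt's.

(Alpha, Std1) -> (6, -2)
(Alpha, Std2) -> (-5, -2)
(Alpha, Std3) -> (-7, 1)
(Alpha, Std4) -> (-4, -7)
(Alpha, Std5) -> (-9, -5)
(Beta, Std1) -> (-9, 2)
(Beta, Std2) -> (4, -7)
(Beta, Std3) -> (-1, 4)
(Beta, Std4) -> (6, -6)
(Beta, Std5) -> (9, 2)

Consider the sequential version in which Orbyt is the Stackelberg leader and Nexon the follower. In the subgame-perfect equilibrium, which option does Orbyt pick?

Nexon best-responds to each possible Orbyt move:
- Std1: BR = Alpha, leader payoff -2.
- Std2: BR = Beta, leader payoff -7.
- Std3: BR = Beta, leader payoff 4.
- Std4: BR = Beta, leader payoff -6.
- Std5: BR = Beta, leader payoff 2.
Orbyt's induced payoffs are -2, -7, 4, -6, 2, so Orbyt commits to Std3. Subgame-perfect outcome: (Beta, Std3) with payoffs (-1, 4).

Std3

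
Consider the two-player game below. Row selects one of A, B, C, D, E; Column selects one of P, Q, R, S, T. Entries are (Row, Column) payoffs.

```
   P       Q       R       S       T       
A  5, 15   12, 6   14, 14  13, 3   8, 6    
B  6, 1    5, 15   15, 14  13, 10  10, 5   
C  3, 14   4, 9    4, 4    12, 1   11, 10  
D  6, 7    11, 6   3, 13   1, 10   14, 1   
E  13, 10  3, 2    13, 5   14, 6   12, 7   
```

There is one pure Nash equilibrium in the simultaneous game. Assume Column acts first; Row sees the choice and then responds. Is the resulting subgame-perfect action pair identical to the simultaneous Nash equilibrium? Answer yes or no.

no

Backward induction with Column moving first.
- P: Row compares 5, 6, 3, 6, 13 and picks E; Column would get 10.
- Q: Row compares 12, 5, 4, 11, 3 and picks A; Column would get 6.
- R: Row compares 14, 15, 4, 3, 13 and picks B; Column would get 14.
- S: Row compares 13, 13, 12, 1, 14 and picks E; Column would get 6.
- T: Row compares 8, 10, 11, 14, 12 and picks D; Column would get 1.
Maximizing over 10, 6, 14, 6, 1, Column chooses R. Subgame-perfect outcome: (B, R) with payoffs (15, 14).
Now find the simultaneous Nash equilibrium.
Row's best replies: P→E; Q→A; R→B; S→E; T→D.
Column's best replies: A→P; B→Q; C→P; D→R; E→P.
Only (E, P) has each player best-responding; Nash payoffs (13, 10).
Sequential outcome (B, R) differs from the Nash profile (E, P).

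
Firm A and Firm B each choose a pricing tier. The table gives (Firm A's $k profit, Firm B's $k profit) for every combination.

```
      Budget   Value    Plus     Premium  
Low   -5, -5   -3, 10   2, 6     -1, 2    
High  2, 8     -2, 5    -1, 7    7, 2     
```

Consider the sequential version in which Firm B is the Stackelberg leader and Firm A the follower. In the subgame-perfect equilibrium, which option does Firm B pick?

Budget

Backward induction with Firm B moving first.
- Budget: Firm A compares -5, 2 and picks High; Firm B would get 8.
- Value: Firm A compares -3, -2 and picks High; Firm B would get 5.
- Plus: Firm A compares 2, -1 and picks Low; Firm B would get 6.
- Premium: Firm A compares -1, 7 and picks High; Firm B would get 2.
Maximizing over 8, 5, 6, 2, Firm B chooses Budget. Subgame-perfect outcome: (High, Budget) with payoffs (2, 8).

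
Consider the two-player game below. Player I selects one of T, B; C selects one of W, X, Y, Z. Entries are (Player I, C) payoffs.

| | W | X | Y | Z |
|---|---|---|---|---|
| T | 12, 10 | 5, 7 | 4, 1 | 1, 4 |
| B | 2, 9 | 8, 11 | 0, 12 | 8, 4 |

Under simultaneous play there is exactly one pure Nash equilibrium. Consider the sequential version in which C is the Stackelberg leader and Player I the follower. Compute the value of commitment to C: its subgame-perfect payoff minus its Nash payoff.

1

Player I best-responds to each possible C move:
- W: BR = T, leader payoff 10.
- X: BR = B, leader payoff 11.
- Y: BR = T, leader payoff 1.
- Z: BR = B, leader payoff 4.
Maximizing over 10, 11, 1, 4, C chooses X. Subgame-perfect outcome: (B, X) with payoffs (8, 11).
For the simultaneous game, intersect best replies.
Player I's best replies: W→T; X→B; Y→T; Z→B.
C's best replies: T→W; B→Y.
The unique mutual best reply is (T, W), giving (12, 10).
C's commitment gain: 11 − 10 = 1.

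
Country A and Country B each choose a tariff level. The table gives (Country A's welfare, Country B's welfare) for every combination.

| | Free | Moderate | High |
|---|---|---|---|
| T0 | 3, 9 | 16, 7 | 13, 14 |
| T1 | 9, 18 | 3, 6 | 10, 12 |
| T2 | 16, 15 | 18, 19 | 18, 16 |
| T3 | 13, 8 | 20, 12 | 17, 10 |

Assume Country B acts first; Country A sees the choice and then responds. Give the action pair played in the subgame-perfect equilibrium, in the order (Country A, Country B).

(T2, High)

Country A best-responds to each possible Country B move:
- Free → Country A plays T2 (best of 3, 9, 16, 13); Country B gets 15.
- Moderate → Country A plays T3 (best of 16, 3, 18, 20); Country B gets 12.
- High → Country A plays T2 (best of 13, 10, 18, 17); Country B gets 16.
Maximizing over 15, 12, 16, Country B chooses High. Subgame-perfect outcome: (T2, High) with payoffs (18, 16).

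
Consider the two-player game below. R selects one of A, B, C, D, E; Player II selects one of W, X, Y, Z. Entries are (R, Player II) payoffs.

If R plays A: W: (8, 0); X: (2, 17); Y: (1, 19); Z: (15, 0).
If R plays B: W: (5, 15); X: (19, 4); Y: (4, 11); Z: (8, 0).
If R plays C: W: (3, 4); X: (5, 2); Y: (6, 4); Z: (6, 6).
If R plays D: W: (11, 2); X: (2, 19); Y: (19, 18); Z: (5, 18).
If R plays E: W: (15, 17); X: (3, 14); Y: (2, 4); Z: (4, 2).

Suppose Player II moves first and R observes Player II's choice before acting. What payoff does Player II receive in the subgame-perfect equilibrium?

18

Solve by backward induction (Player II leads).
- W: BR = E, leader payoff 17.
- X: BR = B, leader payoff 4.
- Y: BR = D, leader payoff 18.
- Z: BR = A, leader payoff 0.
Among 17, 4, 18, 0, the best is 18 at Y. Subgame-perfect outcome: (D, Y) with payoffs (19, 18).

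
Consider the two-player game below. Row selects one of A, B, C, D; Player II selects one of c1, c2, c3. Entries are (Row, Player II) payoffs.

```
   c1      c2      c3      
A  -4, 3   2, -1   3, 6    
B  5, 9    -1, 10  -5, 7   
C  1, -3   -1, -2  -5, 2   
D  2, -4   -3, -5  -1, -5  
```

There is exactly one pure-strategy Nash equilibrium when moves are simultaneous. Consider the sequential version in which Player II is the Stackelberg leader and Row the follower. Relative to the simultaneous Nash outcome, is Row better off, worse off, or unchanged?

Backward induction with Player II moving first.
- c1: Row compares -4, 5, 1, 2 and picks B; Player II would get 9.
- c2: Row compares 2, -1, -1, -3 and picks A; Player II would get -1.
- c3: Row compares 3, -5, -5, -1 and picks A; Player II would get 6.
Player II's induced payoffs are 9, -1, 6, so Player II commits to c1. Subgame-perfect outcome: (B, c1) with payoffs (5, 9).
For the simultaneous game, intersect best replies.
Row's best replies: c1→B; c2→A; c3→A.
Player II's best replies: A→c3; B→c2; C→c3; D→c1.
The unique mutual best reply is (A, c3), giving (3, 6).
Row earns 5 sequentially versus 3 at the Nash outcome: better off.

better off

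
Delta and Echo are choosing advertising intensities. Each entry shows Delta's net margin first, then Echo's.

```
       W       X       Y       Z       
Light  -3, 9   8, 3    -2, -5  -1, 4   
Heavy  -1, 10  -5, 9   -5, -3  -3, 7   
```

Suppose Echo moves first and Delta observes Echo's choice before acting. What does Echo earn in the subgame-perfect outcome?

10

Solve by backward induction (Echo leads).
- W: Delta compares -3, -1 and picks Heavy; Echo would get 10.
- X: Delta compares 8, -5 and picks Light; Echo would get 3.
- Y: Delta compares -2, -5 and picks Light; Echo would get -5.
- Z: Delta compares -1, -3 and picks Light; Echo would get 4.
Maximizing over 10, 3, -5, 4, Echo chooses W. Subgame-perfect outcome: (Heavy, W) with payoffs (-1, 10).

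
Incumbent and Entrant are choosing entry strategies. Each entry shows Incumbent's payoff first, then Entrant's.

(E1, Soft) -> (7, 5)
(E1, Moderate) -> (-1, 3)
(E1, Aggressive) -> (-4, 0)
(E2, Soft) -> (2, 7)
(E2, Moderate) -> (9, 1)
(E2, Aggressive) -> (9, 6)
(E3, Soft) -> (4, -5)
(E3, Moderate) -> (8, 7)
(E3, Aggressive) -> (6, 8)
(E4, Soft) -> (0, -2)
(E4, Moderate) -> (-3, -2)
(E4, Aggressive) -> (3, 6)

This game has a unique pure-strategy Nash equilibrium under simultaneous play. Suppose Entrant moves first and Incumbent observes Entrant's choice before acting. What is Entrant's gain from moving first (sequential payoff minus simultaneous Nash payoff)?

1

Solve by backward induction (Entrant leads).
- Soft → Incumbent plays E1 (best of 7, 2, 4, 0); Entrant gets 5.
- Moderate → Incumbent plays E2 (best of -1, 9, 8, -3); Entrant gets 1.
- Aggressive → Incumbent plays E2 (best of -4, 9, 6, 3); Entrant gets 6.
Among 5, 1, 6, the best is 6 at Aggressive. Subgame-perfect outcome: (E2, Aggressive) with payoffs (9, 6).
For the simultaneous game, intersect best replies.
Incumbent's best replies: Soft→E1; Moderate→E2; Aggressive→E2.
Entrant's best replies: E1→Soft; E2→Soft; E3→Aggressive; E4→Aggressive.
The unique mutual best reply is (E1, Soft), giving (7, 5).
Entrant's commitment gain: 6 − 5 = 1.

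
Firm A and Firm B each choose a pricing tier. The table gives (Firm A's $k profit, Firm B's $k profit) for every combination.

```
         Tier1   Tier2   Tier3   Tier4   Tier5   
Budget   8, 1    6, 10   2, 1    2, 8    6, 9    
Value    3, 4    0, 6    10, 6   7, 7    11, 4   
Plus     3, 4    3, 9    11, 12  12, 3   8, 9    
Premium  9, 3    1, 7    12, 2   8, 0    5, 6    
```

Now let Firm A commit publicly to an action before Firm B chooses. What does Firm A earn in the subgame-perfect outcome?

11

Work backward from Firm B's decision.
- Budget: Firm B compares 1, 10, 1, 8, 9 and picks Tier2; Firm A would get 6.
- Value: Firm B compares 4, 6, 6, 7, 4 and picks Tier4; Firm A would get 7.
- Plus: Firm B compares 4, 9, 12, 3, 9 and picks Tier3; Firm A would get 11.
- Premium: Firm B compares 3, 7, 2, 0, 6 and picks Tier2; Firm A would get 1.
Firm A's induced payoffs are 6, 7, 11, 1, so Firm A commits to Plus. Subgame-perfect outcome: (Plus, Tier3) with payoffs (11, 12).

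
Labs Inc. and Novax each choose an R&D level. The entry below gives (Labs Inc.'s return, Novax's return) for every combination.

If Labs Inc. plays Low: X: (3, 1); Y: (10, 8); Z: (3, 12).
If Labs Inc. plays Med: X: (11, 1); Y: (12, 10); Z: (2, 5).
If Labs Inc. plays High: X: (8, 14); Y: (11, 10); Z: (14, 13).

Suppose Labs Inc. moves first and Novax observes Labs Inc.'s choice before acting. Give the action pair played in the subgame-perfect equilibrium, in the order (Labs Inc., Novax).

(Med, Y)

Work backward from Novax's decision.
- Low: Novax compares 1, 8, 12 and picks Z; Labs Inc. would get 3.
- Med: Novax compares 1, 10, 5 and picks Y; Labs Inc. would get 12.
- High: Novax compares 14, 10, 13 and picks X; Labs Inc. would get 8.
Labs Inc.'s induced payoffs are 3, 12, 8, so Labs Inc. commits to Med. Subgame-perfect outcome: (Med, Y) with payoffs (12, 10).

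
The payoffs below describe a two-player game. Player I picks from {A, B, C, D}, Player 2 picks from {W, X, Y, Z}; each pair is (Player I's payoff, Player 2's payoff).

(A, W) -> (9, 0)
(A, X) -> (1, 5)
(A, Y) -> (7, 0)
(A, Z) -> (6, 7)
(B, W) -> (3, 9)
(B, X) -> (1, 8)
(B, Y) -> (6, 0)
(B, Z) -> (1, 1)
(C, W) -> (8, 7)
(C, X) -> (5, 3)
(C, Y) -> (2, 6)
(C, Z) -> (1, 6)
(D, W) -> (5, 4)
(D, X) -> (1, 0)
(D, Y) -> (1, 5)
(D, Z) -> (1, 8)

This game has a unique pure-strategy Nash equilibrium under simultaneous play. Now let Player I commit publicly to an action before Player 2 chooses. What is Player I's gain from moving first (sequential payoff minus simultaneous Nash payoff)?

Player 2 best-responds to each possible Player I move:
- A: BR = Z, leader payoff 6.
- B: BR = W, leader payoff 3.
- C: BR = W, leader payoff 8.
- D: BR = Z, leader payoff 1.
Maximizing over 6, 3, 8, 1, Player I chooses C. Subgame-perfect outcome: (C, W) with payoffs (8, 7).
For the simultaneous game, intersect best replies.
Player I's best replies: W→A; X→C; Y→A; Z→A.
Player 2's best replies: A→Z; B→W; C→W; D→Z.
Only (A, Z) has each player best-responding; Nash payoffs (6, 7).
Player I's commitment gain: 8 − 6 = 2.

2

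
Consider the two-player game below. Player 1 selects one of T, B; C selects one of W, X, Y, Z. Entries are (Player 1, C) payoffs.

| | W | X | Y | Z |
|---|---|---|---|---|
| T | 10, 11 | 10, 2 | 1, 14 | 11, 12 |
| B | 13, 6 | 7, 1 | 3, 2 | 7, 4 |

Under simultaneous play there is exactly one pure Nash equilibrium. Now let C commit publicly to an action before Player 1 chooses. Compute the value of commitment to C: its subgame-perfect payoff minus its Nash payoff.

Player 1 best-responds to each possible C move:
- W: Player 1 compares 10, 13 and picks B; C would get 6.
- X: Player 1 compares 10, 7 and picks T; C would get 2.
- Y: Player 1 compares 1, 3 and picks B; C would get 2.
- Z: Player 1 compares 11, 7 and picks T; C would get 12.
C's induced payoffs are 6, 2, 2, 12, so C commits to Z. Subgame-perfect outcome: (T, Z) with payoffs (11, 12).
Under simultaneous play:
Player 1's best replies: W→B; X→T; Y→B; Z→T.
C's best replies: T→Y; B→W.
The unique mutual best reply is (B, W), giving (13, 6).
C's commitment gain: 12 − 6 = 6.

6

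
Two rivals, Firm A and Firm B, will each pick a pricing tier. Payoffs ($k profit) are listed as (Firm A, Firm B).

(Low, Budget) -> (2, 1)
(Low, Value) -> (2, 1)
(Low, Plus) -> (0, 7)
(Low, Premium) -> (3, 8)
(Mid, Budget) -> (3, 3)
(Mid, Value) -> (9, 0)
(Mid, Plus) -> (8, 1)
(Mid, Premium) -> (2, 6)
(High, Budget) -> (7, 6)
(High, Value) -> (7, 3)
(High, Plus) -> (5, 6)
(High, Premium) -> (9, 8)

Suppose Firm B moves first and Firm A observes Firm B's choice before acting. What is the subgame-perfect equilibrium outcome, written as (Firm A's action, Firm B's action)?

(High, Premium)

Firm A best-responds to each possible Firm B move:
- Budget: BR = High, leader payoff 6.
- Value: BR = Mid, leader payoff 0.
- Plus: BR = Mid, leader payoff 1.
- Premium: BR = High, leader payoff 8.
Maximizing over 6, 0, 1, 8, Firm B chooses Premium. Subgame-perfect outcome: (High, Premium) with payoffs (9, 8).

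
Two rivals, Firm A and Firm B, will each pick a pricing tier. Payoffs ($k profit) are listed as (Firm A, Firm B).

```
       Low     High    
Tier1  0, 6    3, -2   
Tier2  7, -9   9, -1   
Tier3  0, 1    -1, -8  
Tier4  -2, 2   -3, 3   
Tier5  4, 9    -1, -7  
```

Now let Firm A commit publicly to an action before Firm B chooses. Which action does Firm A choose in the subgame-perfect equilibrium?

Work backward from Firm B's decision.
- Tier1: Firm B compares 6, -2 and picks Low; Firm A would get 0.
- Tier2: Firm B compares -9, -1 and picks High; Firm A would get 9.
- Tier3: Firm B compares 1, -8 and picks Low; Firm A would get 0.
- Tier4: Firm B compares 2, 3 and picks High; Firm A would get -3.
- Tier5: Firm B compares 9, -7 and picks Low; Firm A would get 4.
Among 0, 9, 0, -3, 4, the best is 9 at Tier2. Subgame-perfect outcome: (Tier2, High) with payoffs (9, -1).

Tier2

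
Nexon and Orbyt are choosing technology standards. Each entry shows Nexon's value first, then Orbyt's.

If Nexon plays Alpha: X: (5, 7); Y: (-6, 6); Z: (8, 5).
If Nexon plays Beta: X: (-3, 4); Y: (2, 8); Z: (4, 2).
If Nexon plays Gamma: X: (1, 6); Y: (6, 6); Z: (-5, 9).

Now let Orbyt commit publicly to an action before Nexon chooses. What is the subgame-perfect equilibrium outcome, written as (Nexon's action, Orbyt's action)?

(Alpha, X)

Work backward from Nexon's decision.
- X: Nexon compares 5, -3, 1 and picks Alpha; Orbyt would get 7.
- Y: Nexon compares -6, 2, 6 and picks Gamma; Orbyt would get 6.
- Z: Nexon compares 8, 4, -5 and picks Alpha; Orbyt would get 5.
Maximizing over 7, 6, 5, Orbyt chooses X. Subgame-perfect outcome: (Alpha, X) with payoffs (5, 7).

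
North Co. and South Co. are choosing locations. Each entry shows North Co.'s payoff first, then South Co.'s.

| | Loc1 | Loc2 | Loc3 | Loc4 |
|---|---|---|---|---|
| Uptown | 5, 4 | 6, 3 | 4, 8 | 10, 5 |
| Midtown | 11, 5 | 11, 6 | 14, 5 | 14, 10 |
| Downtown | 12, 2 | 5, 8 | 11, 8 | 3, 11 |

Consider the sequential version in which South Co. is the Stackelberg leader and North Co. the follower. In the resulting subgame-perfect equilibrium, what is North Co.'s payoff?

Backward induction with South Co. moving first.
- Loc1: BR = Downtown, leader payoff 2.
- Loc2: BR = Midtown, leader payoff 6.
- Loc3: BR = Midtown, leader payoff 5.
- Loc4: BR = Midtown, leader payoff 10.
Maximizing over 2, 6, 5, 10, South Co. chooses Loc4. Subgame-perfect outcome: (Midtown, Loc4) with payoffs (14, 10).

14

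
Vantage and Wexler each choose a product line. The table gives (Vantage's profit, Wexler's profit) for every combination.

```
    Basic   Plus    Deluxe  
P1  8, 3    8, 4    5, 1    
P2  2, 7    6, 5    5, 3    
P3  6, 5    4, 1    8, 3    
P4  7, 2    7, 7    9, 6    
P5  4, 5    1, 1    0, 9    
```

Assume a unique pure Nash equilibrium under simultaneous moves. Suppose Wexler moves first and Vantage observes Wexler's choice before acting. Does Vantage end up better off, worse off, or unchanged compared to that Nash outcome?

Backward induction with Wexler moving first.
- Basic → Vantage plays P1 (best of 8, 2, 6, 7, 4); Wexler gets 3.
- Plus → Vantage plays P1 (best of 8, 6, 4, 7, 1); Wexler gets 4.
- Deluxe → Vantage plays P4 (best of 5, 5, 8, 9, 0); Wexler gets 6.
Maximizing over 3, 4, 6, Wexler chooses Deluxe. Subgame-perfect outcome: (P4, Deluxe) with payoffs (9, 6).
For the simultaneous game, intersect best replies.
Vantage's best replies: Basic→P1; Plus→P1; Deluxe→P4.
Wexler's best replies: P1→Plus; P2→Basic; P3→Basic; P4→Plus; P5→Deluxe.
Only (P1, Plus) has each player best-responding; Nash payoffs (8, 4).
Vantage earns 9 sequentially versus 8 at the Nash outcome: better off.

better off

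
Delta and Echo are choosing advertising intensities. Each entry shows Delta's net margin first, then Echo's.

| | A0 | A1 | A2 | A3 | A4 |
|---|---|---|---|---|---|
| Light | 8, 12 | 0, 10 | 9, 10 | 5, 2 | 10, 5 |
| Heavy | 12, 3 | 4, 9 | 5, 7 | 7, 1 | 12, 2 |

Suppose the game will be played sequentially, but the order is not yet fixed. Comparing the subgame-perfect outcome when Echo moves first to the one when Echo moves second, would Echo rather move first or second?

second

If Delta leads: Echo's best replies are Light→A0, Heavy→A1; Delta's induced payoffs 8, 4; outcome (Light, A0), payoffs (8, 12).
If Echo leads: Delta's best replies are A0→Heavy, A1→Heavy, A2→Light, A3→Heavy, A4→Heavy; Echo's induced payoffs 3, 9, 10, 1, 2; outcome (Light, A2), payoffs (9, 10).
Echo gets 10 moving first and 12 moving second, so Echo prefers to move second.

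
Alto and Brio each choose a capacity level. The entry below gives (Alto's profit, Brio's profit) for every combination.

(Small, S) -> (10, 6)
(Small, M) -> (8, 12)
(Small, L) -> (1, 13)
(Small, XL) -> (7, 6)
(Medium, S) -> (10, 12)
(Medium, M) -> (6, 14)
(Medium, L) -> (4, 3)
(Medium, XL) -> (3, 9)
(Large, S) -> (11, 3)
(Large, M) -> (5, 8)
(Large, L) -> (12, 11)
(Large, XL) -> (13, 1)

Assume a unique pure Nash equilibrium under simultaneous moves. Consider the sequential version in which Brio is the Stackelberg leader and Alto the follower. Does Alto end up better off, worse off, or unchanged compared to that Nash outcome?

worse off

Alto best-responds to each possible Brio move:
- S: BR = Large, leader payoff 3.
- M: BR = Small, leader payoff 12.
- L: BR = Large, leader payoff 11.
- XL: BR = Large, leader payoff 1.
Brio's induced payoffs are 3, 12, 11, 1, so Brio commits to M. Subgame-perfect outcome: (Small, M) with payoffs (8, 12).
Now find the simultaneous Nash equilibrium.
Alto's best replies: S→Large; M→Small; L→Large; XL→Large.
Brio's best replies: Small→L; Medium→M; Large→L.
Only (Large, L) has each player best-responding; Nash payoffs (12, 11).
Alto earns 8 sequentially versus 12 at the Nash outcome: worse off.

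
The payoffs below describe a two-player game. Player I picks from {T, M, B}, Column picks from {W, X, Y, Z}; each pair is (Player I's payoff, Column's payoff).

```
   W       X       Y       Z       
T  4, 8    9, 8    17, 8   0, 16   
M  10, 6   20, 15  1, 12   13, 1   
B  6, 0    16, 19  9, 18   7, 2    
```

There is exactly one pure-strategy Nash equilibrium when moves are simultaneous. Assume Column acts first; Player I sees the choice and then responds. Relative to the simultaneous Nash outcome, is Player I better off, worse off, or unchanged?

unchanged

Backward induction with Column moving first.
- W: Player I compares 4, 10, 6 and picks M; Column would get 6.
- X: Player I compares 9, 20, 16 and picks M; Column would get 15.
- Y: Player I compares 17, 1, 9 and picks T; Column would get 8.
- Z: Player I compares 0, 13, 7 and picks M; Column would get 1.
Maximizing over 6, 15, 8, 1, Column chooses X. Subgame-perfect outcome: (M, X) with payoffs (20, 15).
For the simultaneous game, intersect best replies.
Player I's best replies: W→M; X→M; Y→T; Z→M.
Column's best replies: T→Z; M→X; B→X.
The unique mutual best reply is (M, X), giving (20, 15).
Player I earns 20 sequentially versus 20 at the Nash outcome: unchanged.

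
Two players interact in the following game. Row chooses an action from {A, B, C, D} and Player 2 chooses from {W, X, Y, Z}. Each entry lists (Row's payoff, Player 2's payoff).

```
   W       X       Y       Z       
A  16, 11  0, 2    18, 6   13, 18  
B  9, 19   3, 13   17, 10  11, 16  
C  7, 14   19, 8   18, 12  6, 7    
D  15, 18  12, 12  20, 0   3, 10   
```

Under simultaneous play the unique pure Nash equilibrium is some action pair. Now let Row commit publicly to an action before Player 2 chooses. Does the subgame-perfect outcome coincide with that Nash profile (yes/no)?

no

Solve by backward induction (Row leads).
- A: BR = Z, leader payoff 13.
- B: BR = W, leader payoff 9.
- C: BR = W, leader payoff 7.
- D: BR = W, leader payoff 15.
Among 13, 9, 7, 15, the best is 15 at D. Subgame-perfect outcome: (D, W) with payoffs (15, 18).
Now find the simultaneous Nash equilibrium.
Row's best replies: W→A; X→C; Y→D; Z→A.
Player 2's best replies: A→Z; B→W; C→W; D→W.
The unique mutual best reply is (A, Z), giving (13, 18).
Sequential outcome (D, W) differs from the Nash profile (A, Z).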